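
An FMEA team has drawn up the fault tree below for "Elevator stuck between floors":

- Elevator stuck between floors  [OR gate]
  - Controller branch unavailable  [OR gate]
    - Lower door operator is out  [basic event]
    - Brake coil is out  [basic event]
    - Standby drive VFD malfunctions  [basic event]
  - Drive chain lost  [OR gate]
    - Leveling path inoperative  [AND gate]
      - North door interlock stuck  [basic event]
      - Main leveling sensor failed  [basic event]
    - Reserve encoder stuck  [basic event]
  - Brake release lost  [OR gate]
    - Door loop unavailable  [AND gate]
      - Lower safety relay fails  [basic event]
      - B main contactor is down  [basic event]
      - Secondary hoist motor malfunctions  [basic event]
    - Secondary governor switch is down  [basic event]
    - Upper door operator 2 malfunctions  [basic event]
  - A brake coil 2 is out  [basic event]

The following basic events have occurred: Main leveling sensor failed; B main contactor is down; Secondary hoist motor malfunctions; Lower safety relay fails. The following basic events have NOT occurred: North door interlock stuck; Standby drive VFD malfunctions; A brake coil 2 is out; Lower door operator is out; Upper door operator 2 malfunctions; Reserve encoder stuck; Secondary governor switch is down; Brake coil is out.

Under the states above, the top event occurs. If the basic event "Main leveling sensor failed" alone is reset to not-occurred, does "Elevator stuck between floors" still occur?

Counterfactual: set "Main leveling sensor failed" to not occurred.
Controller branch unavailable [OR]: Lower door operator is out=not, Brake coil is out=not, Standby drive VFD malfunctions=not → no input occurs → does not occur.
Leveling path inoperative [AND]: North door interlock stuck=not, Main leveling sensor failed=not → not all inputs occur → does not occur.
Drive chain lost [OR]: Leveling path inoperative=not, Reserve encoder stuck=not → no input occurs → does not occur.
Door loop unavailable [AND]: Lower safety relay fails=occurs, B main contactor is down=occurs, Secondary hoist motor malfunctions=occurs → all inputs occur → occurs.
Brake release lost [OR]: Door loop unavailable=occurs, Secondary governor switch is down=not, Upper door operator 2 malfunctions=not → at least one input occurs → occurs.
Elevator stuck between floors [OR]: Controller branch unavailable=not, Drive chain lost=not, Brake release lost=occurs, A brake coil 2 is out=not → at least one input occurs → occurs.

Yes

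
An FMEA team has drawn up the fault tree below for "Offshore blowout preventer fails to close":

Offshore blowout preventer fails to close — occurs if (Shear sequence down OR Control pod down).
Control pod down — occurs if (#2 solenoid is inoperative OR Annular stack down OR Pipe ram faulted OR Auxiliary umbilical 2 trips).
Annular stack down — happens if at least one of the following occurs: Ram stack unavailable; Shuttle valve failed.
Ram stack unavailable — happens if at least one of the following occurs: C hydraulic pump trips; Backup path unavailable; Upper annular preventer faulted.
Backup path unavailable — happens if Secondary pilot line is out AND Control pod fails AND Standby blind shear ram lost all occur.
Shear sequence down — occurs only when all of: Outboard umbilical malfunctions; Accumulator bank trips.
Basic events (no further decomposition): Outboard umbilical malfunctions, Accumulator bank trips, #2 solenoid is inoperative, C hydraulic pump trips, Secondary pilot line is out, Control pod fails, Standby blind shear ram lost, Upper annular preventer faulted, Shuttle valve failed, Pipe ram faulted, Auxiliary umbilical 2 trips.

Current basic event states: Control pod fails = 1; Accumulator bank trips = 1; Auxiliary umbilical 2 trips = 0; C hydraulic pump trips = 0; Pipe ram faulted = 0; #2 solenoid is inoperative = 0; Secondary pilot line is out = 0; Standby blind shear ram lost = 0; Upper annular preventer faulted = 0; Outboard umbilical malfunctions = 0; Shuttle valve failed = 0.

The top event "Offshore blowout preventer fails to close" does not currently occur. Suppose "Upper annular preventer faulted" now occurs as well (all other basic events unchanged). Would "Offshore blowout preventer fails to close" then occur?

Counterfactual: set "Upper annular preventer faulted" to occurred.
Shear sequence down [AND]: Outboard umbilical malfunctions=not, Accumulator bank trips=occurs → not all inputs occur → does not occur.
Backup path unavailable [AND]: Secondary pilot line is out=not, Control pod fails=occurs, Standby blind shear ram lost=not → not all inputs occur → does not occur.
Ram stack unavailable [OR]: C hydraulic pump trips=not, Backup path unavailable=not, Upper annular preventer faulted=occurs → at least one input occurs → occurs.
Annular stack down [OR]: Ram stack unavailable=occurs, Shuttle valve failed=not → at least one input occurs → occurs.
Control pod down [OR]: #2 solenoid is inoperative=not, Annular stack down=occurs, Pipe ram faulted=not, Auxiliary umbilical 2 trips=not → at least one input occurs → occurs.
Offshore blowout preventer fails to close [OR]: Shear sequence down=not, Control pod down=occurs → at least one input occurs → occurs.

Yes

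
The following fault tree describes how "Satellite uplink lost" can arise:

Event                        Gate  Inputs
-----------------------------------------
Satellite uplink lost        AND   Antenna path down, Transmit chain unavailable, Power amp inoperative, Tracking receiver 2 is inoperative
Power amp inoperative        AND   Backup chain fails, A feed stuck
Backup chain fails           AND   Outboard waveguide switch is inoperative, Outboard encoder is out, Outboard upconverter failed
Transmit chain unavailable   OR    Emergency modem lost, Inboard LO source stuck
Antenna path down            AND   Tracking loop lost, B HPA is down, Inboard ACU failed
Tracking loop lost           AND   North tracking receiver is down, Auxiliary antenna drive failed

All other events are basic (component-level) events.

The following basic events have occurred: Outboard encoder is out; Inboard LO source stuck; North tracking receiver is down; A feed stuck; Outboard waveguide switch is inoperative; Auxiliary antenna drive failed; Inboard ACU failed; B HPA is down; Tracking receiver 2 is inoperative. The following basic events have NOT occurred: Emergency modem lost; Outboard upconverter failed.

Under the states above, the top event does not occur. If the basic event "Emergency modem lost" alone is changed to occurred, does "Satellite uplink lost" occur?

No

Counterfactual: set "Emergency modem lost" to occurred.
Tracking loop lost [AND]: North tracking receiver is down=occurs, Auxiliary antenna drive failed=occurs → all inputs occur → occurs.
Antenna path down [AND]: Tracking loop lost=occurs, B HPA is down=occurs, Inboard ACU failed=occurs → all inputs occur → occurs.
Transmit chain unavailable [OR]: Emergency modem lost=occurs, Inboard LO source stuck=occurs → at least one input occurs → occurs.
Backup chain fails [AND]: Outboard waveguide switch is inoperative=occurs, Outboard encoder is out=occurs, Outboard upconverter failed=not → not all inputs occur → does not occur.
Power amp inoperative [AND]: Backup chain fails=not, A feed stuck=occurs → not all inputs occur → does not occur.
Satellite uplink lost [AND]: Antenna path down=occurs, Transmit chain unavailable=occurs, Power amp inoperative=not, Tracking receiver 2 is inoperative=occurs → not all inputs occur → does not occur.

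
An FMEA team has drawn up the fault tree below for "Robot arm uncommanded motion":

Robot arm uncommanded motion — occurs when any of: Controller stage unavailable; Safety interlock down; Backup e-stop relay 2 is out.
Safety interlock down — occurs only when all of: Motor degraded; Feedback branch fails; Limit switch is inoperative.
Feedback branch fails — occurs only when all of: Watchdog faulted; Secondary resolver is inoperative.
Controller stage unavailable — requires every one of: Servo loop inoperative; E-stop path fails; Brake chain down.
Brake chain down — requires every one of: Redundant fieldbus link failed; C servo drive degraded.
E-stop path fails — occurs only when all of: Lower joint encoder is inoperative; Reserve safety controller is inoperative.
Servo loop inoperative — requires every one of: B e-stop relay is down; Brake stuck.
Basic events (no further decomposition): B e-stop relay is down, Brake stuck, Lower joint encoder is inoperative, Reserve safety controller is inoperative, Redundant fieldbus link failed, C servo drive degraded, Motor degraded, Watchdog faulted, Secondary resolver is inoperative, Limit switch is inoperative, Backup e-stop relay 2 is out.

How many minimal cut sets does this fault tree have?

Servo loop inoperative [AND]: one cut set from each child combined → 1 × 1 = 1 cut set(s).
E-stop path fails [AND]: one cut set from each child combined → 1 × 1 = 1 cut set(s).
Brake chain down [AND]: one cut set from each child combined → 1 × 1 = 1 cut set(s).
Controller stage unavailable [AND]: one cut set from each child combined → 1 × 1 × 1 = 1 cut set(s).
Feedback branch fails [AND]: one cut set from each child combined → 1 × 1 = 1 cut set(s).
Safety interlock down [AND]: one cut set from each child combined → 1 × 1 × 1 = 1 cut set(s).
Robot arm uncommanded motion [OR]: union of children's cut sets → 3 cut set(s).
Minimal cut sets: {B e-stop relay is down, Brake stuck, C servo drive degraded, Lower joint encoder is inoperative, Redundant fieldbus link failed, Reserve safety controller is inoperative}; {Limit switch is inoperative, Motor degraded, Secondary resolver is inoperative, Watchdog faulted}; {Backup e-stop relay 2 is out}.

3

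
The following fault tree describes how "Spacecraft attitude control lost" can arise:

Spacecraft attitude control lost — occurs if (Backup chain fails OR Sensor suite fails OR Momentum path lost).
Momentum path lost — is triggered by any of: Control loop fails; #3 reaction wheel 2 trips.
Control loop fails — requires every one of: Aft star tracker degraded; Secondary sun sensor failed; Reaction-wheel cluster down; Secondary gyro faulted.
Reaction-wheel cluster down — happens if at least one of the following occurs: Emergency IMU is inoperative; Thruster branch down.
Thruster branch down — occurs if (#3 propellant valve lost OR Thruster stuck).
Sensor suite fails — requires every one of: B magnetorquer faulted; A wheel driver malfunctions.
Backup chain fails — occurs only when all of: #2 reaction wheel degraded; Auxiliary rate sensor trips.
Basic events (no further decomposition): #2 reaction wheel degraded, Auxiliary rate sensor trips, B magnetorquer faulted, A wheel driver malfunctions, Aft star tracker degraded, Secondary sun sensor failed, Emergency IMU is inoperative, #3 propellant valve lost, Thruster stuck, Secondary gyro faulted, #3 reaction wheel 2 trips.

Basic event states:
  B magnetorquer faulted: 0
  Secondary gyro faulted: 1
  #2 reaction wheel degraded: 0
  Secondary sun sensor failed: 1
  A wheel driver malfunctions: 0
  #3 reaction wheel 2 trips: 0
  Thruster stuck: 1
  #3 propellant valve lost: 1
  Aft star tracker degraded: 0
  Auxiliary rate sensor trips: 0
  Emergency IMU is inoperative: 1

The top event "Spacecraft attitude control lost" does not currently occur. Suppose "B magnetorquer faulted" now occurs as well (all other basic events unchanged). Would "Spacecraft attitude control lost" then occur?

Counterfactual: set "B magnetorquer faulted" to occurred.
Backup chain fails [AND]: #2 reaction wheel degraded=not, Auxiliary rate sensor trips=not → not all inputs occur → does not occur.
Sensor suite fails [AND]: B magnetorquer faulted=occurs, A wheel driver malfunctions=not → not all inputs occur → does not occur.
Thruster branch down [OR]: #3 propellant valve lost=occurs, Thruster stuck=occurs → at least one input occurs → occurs.
Reaction-wheel cluster down [OR]: Emergency IMU is inoperative=occurs, Thruster branch down=occurs → at least one input occurs → occurs.
Control loop fails [AND]: Aft star tracker degraded=not, Secondary sun sensor failed=occurs, Reaction-wheel cluster down=occurs, Secondary gyro faulted=occurs → not all inputs occur → does not occur.
Momentum path lost [OR]: Control loop fails=not, #3 reaction wheel 2 trips=not → no input occurs → does not occur.
Spacecraft attitude control lost [OR]: Backup chain fails=not, Sensor suite fails=not, Momentum path lost=not → no input occurs → does not occur.

No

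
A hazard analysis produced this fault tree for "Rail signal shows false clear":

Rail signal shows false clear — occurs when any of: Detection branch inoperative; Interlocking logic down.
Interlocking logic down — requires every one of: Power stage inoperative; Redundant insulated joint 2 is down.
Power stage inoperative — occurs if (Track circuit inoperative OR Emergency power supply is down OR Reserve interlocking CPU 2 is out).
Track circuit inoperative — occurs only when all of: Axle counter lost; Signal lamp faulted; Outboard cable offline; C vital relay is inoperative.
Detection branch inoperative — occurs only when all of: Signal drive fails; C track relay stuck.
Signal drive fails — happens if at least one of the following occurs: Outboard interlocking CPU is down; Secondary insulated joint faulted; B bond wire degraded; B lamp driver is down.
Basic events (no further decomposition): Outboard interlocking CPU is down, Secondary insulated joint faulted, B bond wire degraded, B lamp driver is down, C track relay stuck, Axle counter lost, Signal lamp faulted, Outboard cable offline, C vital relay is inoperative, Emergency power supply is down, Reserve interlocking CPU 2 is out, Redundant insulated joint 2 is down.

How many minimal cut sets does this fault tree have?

Signal drive fails [OR]: union of children's cut sets → 4 cut set(s).
Detection branch inoperative [AND]: one cut set from each child combined → 4 × 1 = 4 cut set(s).
Track circuit inoperative [AND]: one cut set from each child combined → 1 × 1 × 1 × 1 = 1 cut set(s).
Power stage inoperative [OR]: union of children's cut sets → 3 cut set(s).
Interlocking logic down [AND]: one cut set from each child combined → 3 × 1 = 3 cut set(s).
Rail signal shows false clear [OR]: union of children's cut sets → 7 cut set(s).
Minimal cut sets: {C track relay stuck, Outboard interlocking CPU is down}; {C track relay stuck, Secondary insulated joint faulted}; {B bond wire degraded, C track relay stuck}; {B lamp driver is down, C track relay stuck}; {Axle counter lost, C vital relay is inoperative, Outboard cable offline, Redundant insulated joint 2 is down, Signal lamp faulted}; {Emergency power supply is down, Redundant insulated joint 2 is down}; {Redundant insulated joint 2 is down, Reserve interlocking CPU 2 is out}.

7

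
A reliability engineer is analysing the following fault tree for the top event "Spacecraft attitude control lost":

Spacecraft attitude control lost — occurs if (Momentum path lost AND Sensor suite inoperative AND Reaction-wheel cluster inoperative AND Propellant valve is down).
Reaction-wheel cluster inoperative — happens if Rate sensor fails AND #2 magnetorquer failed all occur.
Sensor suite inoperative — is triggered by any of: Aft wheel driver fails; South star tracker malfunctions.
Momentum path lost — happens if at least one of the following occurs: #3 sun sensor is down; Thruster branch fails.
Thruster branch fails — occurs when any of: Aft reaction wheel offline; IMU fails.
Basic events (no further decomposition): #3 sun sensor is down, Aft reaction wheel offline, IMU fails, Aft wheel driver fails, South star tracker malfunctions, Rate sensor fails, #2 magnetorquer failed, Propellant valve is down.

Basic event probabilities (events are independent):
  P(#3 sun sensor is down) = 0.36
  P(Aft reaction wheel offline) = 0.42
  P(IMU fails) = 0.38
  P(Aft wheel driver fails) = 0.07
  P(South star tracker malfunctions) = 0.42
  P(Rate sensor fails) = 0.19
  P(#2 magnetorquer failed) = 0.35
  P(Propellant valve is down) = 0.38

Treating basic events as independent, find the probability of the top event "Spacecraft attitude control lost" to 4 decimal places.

0.0090

P(Thruster branch fails) [OR] = 1 − (1−0.42) × (1−0.38) = 0.640400
P(Momentum path lost) [OR] = 1 − (1−0.36) × (1−0.640400) = 0.769856
P(Sensor suite inoperative) [OR] = 1 − (1−0.07) × (1−0.42) = 0.460600
P(Reaction-wheel cluster inoperative) [AND] = 0.19 × 0.35 = 0.066500
P(Spacecraft attitude control lost) [AND] = 0.769856 × 0.460600 × 0.066500 × 0.38 = 0.008961
Rounded to 4 decimal places: P(Spacecraft attitude control lost) ≈ 0.0090.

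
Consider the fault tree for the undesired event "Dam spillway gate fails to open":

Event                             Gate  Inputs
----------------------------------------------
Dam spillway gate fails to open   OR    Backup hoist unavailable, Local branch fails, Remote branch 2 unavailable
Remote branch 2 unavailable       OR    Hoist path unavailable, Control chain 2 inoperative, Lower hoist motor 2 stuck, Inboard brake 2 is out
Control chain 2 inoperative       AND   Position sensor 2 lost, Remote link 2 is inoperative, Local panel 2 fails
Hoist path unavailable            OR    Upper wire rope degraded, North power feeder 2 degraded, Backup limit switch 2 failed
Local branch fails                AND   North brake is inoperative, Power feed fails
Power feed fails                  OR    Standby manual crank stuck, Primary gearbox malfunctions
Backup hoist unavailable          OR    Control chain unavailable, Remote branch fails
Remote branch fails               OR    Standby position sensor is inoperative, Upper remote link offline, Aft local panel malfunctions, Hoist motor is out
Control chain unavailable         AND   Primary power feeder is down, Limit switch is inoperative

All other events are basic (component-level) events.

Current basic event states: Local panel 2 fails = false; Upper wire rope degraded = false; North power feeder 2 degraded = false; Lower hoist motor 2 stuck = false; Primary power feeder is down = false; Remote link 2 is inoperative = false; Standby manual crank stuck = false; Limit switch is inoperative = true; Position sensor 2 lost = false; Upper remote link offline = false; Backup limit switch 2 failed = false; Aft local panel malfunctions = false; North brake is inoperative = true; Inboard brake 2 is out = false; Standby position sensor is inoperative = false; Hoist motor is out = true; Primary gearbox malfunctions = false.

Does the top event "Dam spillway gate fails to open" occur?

Yes

Control chain unavailable [AND]: Primary power feeder is down=not, Limit switch is inoperative=occurs → not all inputs occur → does not occur.
Remote branch fails [OR]: Standby position sensor is inoperative=not, Upper remote link offline=not, Aft local panel malfunctions=not, Hoist motor is out=occurs → at least one input occurs → occurs.
Backup hoist unavailable [OR]: Control chain unavailable=not, Remote branch fails=occurs → at least one input occurs → occurs.
Power feed fails [OR]: Standby manual crank stuck=not, Primary gearbox malfunctions=not → no input occurs → does not occur.
Local branch fails [AND]: North brake is inoperative=occurs, Power feed fails=not → not all inputs occur → does not occur.
Hoist path unavailable [OR]: Upper wire rope degraded=not, North power feeder 2 degraded=not, Backup limit switch 2 failed=not → no input occurs → does not occur.
Control chain 2 inoperative [AND]: Position sensor 2 lost=not, Remote link 2 is inoperative=not, Local panel 2 fails=not → not all inputs occur → does not occur.
Remote branch 2 unavailable [OR]: Hoist path unavailable=not, Control chain 2 inoperative=not, Lower hoist motor 2 stuck=not, Inboard brake 2 is out=not → no input occurs → does not occur.
Dam spillway gate fails to open [OR]: Backup hoist unavailable=occurs, Local branch fails=not, Remote branch 2 unavailable=not → at least one input occurs → occurs.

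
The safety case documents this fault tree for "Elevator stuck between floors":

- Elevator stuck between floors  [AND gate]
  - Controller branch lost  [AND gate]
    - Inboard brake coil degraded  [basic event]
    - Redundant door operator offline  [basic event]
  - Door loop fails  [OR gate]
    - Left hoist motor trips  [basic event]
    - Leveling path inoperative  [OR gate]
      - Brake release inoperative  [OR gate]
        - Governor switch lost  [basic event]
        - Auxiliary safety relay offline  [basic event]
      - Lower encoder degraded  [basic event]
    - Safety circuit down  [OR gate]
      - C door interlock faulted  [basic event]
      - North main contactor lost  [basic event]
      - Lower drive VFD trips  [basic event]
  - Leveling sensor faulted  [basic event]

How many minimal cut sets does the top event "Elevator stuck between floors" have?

Controller branch lost [AND]: one cut set from each child combined → 1 × 1 = 1 cut set(s).
Brake release inoperative [OR]: union of children's cut sets → 2 cut set(s).
Leveling path inoperative [OR]: union of children's cut sets → 3 cut set(s).
Safety circuit down [OR]: union of children's cut sets → 3 cut set(s).
Door loop fails [OR]: union of children's cut sets → 7 cut set(s).
Elevator stuck between floors [AND]: one cut set from each child combined → 1 × 7 × 1 = 7 cut set(s).
Minimal cut sets: {Inboard brake coil degraded, Left hoist motor trips, Leveling sensor faulted, Redundant door operator offline}; {Governor switch lost, Inboard brake coil degraded, Leveling sensor faulted, Redundant door operator offline}; {Auxiliary safety relay offline, Inboard brake coil degraded, Leveling sensor faulted, Redundant door operator offline}; {Inboard brake coil degraded, Leveling sensor faulted, Lower encoder degraded, Redundant door operator offline}; {C door interlock faulted, Inboard brake coil degraded, Leveling sensor faulted, Redundant door operator offline}; {Inboard brake coil degraded, Leveling sensor faulted, North main contactor lost, Redundant door operator offline}; {Inboard brake coil degraded, Leveling sensor faulted, Lower drive VFD trips, Redundant door operator offline}.

7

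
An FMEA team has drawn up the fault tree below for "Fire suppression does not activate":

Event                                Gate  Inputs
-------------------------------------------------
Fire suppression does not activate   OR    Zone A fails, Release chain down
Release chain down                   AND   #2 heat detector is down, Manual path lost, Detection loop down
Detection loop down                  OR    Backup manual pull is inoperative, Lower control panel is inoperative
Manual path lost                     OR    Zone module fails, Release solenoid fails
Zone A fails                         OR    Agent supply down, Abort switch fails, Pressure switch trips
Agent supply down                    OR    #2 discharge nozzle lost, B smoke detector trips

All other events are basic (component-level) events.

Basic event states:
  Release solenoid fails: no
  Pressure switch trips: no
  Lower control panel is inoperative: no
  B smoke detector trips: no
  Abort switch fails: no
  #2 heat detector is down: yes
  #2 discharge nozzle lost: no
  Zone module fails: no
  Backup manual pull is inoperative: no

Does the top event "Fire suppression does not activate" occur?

No

Agent supply down [OR]: #2 discharge nozzle lost=not, B smoke detector trips=not → no input occurs → does not occur.
Zone A fails [OR]: Agent supply down=not, Abort switch fails=not, Pressure switch trips=not → no input occurs → does not occur.
Manual path lost [OR]: Zone module fails=not, Release solenoid fails=not → no input occurs → does not occur.
Detection loop down [OR]: Backup manual pull is inoperative=not, Lower control panel is inoperative=not → no input occurs → does not occur.
Release chain down [AND]: #2 heat detector is down=occurs, Manual path lost=not, Detection loop down=not → not all inputs occur → does not occur.
Fire suppression does not activate [OR]: Zone A fails=not, Release chain down=not → no input occurs → does not occur.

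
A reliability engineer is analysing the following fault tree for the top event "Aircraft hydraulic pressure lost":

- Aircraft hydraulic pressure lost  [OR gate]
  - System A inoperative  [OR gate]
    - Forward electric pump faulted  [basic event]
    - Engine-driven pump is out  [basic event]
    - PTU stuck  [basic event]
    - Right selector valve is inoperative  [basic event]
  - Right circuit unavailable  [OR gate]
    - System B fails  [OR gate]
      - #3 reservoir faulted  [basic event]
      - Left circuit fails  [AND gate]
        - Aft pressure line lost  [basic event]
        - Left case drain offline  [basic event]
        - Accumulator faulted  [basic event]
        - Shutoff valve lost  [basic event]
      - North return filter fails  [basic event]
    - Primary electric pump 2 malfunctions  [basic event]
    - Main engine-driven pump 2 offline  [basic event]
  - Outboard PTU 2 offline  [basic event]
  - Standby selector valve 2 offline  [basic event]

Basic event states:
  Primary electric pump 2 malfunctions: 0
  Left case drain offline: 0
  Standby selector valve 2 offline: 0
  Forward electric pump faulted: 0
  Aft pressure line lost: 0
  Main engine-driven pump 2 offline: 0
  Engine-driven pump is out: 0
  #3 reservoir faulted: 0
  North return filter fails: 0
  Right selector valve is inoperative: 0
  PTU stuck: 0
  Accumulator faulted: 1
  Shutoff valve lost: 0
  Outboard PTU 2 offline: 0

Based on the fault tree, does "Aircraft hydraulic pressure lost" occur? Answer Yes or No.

System A inoperative [OR]: Forward electric pump faulted=not, Engine-driven pump is out=not, PTU stuck=not, Right selector valve is inoperative=not → no input occurs → does not occur.
Left circuit fails [AND]: Aft pressure line lost=not, Left case drain offline=not, Accumulator faulted=occurs, Shutoff valve lost=not → not all inputs occur → does not occur.
System B fails [OR]: #3 reservoir faulted=not, Left circuit fails=not, North return filter fails=not → no input occurs → does not occur.
Right circuit unavailable [OR]: System B fails=not, Primary electric pump 2 malfunctions=not, Main engine-driven pump 2 offline=not → no input occurs → does not occur.
Aircraft hydraulic pressure lost [OR]: System A inoperative=not, Right circuit unavailable=not, Outboard PTU 2 offline=not, Standby selector valve 2 offline=not → no input occurs → does not occur.

No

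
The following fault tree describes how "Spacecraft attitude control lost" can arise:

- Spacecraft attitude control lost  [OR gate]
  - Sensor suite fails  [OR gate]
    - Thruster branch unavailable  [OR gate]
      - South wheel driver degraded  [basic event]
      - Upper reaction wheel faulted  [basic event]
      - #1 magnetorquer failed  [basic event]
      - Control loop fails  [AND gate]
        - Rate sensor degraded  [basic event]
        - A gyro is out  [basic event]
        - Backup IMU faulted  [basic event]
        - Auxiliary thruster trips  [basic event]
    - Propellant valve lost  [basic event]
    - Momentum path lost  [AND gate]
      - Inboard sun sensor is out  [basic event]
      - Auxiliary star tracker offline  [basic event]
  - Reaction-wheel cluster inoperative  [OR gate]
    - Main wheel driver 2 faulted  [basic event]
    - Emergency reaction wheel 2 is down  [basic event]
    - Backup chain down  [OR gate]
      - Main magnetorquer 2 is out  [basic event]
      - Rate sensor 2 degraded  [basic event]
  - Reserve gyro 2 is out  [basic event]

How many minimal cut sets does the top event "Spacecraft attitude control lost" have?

11

Control loop fails [AND]: one cut set from each child combined → 1 × 1 × 1 × 1 = 1 cut set(s).
Thruster branch unavailable [OR]: union of children's cut sets → 4 cut set(s).
Momentum path lost [AND]: one cut set from each child combined → 1 × 1 = 1 cut set(s).
Sensor suite fails [OR]: union of children's cut sets → 6 cut set(s).
Backup chain down [OR]: union of children's cut sets → 2 cut set(s).
Reaction-wheel cluster inoperative [OR]: union of children's cut sets → 4 cut set(s).
Spacecraft attitude control lost [OR]: union of children's cut sets → 11 cut set(s).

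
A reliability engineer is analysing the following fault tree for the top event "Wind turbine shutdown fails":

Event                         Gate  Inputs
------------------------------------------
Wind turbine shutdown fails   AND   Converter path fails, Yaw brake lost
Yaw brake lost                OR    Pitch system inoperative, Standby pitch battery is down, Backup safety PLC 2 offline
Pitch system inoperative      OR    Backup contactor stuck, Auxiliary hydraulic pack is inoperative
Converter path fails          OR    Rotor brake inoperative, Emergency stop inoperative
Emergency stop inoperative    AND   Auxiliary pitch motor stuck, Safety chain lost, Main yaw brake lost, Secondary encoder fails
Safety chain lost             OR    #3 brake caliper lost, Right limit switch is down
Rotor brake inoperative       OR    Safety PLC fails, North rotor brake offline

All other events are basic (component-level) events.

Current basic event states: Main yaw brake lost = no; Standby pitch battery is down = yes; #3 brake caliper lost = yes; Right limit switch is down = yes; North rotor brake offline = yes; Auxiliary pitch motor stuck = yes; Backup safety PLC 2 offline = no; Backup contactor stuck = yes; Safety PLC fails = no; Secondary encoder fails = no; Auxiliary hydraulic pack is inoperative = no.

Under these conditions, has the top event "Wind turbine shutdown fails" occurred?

Rotor brake inoperative [OR]: Safety PLC fails=not, North rotor brake offline=occurs → at least one input occurs → occurs.
Safety chain lost [OR]: #3 brake caliper lost=occurs, Right limit switch is down=occurs → at least one input occurs → occurs.
Emergency stop inoperative [AND]: Auxiliary pitch motor stuck=occurs, Safety chain lost=occurs, Main yaw brake lost=not, Secondary encoder fails=not → not all inputs occur → does not occur.
Converter path fails [OR]: Rotor brake inoperative=occurs, Emergency stop inoperative=not → at least one input occurs → occurs.
Pitch system inoperative [OR]: Backup contactor stuck=occurs, Auxiliary hydraulic pack is inoperative=not → at least one input occurs → occurs.
Yaw brake lost [OR]: Pitch system inoperative=occurs, Standby pitch battery is down=occurs, Backup safety PLC 2 offline=not → at least one input occurs → occurs.
Wind turbine shutdown fails [AND]: Converter path fails=occurs, Yaw brake lost=occurs → all inputs occur → occurs.

Yes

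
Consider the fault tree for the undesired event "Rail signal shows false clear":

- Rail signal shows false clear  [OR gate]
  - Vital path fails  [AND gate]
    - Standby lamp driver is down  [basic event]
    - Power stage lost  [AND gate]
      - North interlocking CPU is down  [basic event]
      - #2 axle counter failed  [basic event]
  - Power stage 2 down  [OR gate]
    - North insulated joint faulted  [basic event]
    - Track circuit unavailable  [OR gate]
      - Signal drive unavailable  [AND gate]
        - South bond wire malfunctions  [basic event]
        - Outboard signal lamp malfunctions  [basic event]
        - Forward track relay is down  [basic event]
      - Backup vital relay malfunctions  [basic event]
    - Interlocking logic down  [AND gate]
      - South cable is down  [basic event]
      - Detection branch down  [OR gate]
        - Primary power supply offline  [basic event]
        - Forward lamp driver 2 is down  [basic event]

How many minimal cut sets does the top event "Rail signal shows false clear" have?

6

Power stage lost [AND]: one cut set from each child combined → 1 × 1 = 1 cut set(s).
Vital path fails [AND]: one cut set from each child combined → 1 × 1 = 1 cut set(s).
Signal drive unavailable [AND]: one cut set from each child combined → 1 × 1 × 1 = 1 cut set(s).
Track circuit unavailable [OR]: union of children's cut sets → 2 cut set(s).
Detection branch down [OR]: union of children's cut sets → 2 cut set(s).
Interlocking logic down [AND]: one cut set from each child combined → 1 × 2 = 2 cut set(s).
Power stage 2 down [OR]: union of children's cut sets → 5 cut set(s).
Rail signal shows false clear [OR]: union of children's cut sets → 6 cut set(s).
Minimal cut sets: {#2 axle counter failed, North interlocking CPU is down, Standby lamp driver is down}; {North insulated joint faulted}; {Forward track relay is down, Outboard signal lamp malfunctions, South bond wire malfunctions}; {Backup vital relay malfunctions}; {Primary power supply offline, South cable is down}; {Forward lamp driver 2 is down, South cable is down}.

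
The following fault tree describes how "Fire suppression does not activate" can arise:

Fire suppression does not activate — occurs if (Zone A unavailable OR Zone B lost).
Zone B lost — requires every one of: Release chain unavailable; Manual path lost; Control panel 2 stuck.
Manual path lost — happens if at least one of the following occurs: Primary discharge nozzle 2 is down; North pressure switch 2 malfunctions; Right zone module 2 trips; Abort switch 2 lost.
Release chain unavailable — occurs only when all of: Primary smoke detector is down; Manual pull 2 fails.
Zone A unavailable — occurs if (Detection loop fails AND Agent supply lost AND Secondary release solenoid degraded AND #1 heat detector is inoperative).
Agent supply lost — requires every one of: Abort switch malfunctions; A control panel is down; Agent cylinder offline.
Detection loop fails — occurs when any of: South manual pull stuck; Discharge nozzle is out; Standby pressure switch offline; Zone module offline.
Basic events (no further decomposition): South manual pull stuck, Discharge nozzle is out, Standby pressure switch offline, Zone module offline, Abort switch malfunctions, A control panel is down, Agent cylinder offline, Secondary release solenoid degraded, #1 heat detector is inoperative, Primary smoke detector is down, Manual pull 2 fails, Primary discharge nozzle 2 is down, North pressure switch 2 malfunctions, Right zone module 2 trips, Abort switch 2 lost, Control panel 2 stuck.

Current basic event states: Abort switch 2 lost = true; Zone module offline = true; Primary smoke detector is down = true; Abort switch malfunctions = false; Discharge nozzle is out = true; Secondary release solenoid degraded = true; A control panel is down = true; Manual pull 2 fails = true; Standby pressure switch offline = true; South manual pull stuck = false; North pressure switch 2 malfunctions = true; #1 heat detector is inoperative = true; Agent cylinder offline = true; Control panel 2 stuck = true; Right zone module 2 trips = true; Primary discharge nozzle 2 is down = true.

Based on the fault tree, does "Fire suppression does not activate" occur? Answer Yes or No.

Detection loop fails [OR]: South manual pull stuck=not, Discharge nozzle is out=occurs, Standby pressure switch offline=occurs, Zone module offline=occurs → at least one input occurs → occurs.
Agent supply lost [AND]: Abort switch malfunctions=not, A control panel is down=occurs, Agent cylinder offline=occurs → not all inputs occur → does not occur.
Zone A unavailable [AND]: Detection loop fails=occurs, Agent supply lost=not, Secondary release solenoid degraded=occurs, #1 heat detector is inoperative=occurs → not all inputs occur → does not occur.
Release chain unavailable [AND]: Primary smoke detector is down=occurs, Manual pull 2 fails=occurs → all inputs occur → occurs.
Manual path lost [OR]: Primary discharge nozzle 2 is down=occurs, North pressure switch 2 malfunctions=occurs, Right zone module 2 trips=occurs, Abort switch 2 lost=occurs → at least one input occurs → occurs.
Zone B lost [AND]: Release chain unavailable=occurs, Manual path lost=occurs, Control panel 2 stuck=occurs → all inputs occur → occurs.
Fire suppression does not activate [OR]: Zone A unavailable=not, Zone B lost=occurs → at least one input occurs → occurs.

Yes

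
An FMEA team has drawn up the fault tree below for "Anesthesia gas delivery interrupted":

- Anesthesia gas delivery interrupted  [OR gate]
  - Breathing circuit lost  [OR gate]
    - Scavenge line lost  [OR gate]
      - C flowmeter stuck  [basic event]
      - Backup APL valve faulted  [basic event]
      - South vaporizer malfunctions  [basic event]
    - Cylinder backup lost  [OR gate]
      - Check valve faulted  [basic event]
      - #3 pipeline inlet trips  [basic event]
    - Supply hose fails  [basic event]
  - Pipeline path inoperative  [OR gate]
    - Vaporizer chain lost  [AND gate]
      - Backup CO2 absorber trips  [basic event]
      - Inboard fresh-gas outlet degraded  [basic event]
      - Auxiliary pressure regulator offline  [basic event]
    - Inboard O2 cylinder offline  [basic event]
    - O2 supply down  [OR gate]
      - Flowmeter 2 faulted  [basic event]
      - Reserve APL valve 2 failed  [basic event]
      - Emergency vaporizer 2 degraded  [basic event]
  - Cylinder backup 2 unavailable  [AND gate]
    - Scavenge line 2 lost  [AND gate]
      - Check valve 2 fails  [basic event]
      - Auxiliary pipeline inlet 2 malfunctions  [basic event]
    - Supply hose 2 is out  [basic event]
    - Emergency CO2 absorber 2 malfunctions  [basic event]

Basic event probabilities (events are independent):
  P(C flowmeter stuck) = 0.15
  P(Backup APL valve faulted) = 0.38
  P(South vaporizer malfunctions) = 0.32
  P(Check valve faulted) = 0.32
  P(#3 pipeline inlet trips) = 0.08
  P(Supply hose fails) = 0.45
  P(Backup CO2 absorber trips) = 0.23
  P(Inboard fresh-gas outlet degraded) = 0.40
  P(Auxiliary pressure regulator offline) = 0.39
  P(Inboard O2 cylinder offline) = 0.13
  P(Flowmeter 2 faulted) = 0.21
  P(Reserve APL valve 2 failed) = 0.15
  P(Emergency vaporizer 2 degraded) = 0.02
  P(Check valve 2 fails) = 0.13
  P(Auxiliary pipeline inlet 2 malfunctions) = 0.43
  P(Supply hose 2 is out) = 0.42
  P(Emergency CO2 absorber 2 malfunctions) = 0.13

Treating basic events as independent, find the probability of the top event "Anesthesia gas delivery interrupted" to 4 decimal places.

P(Scavenge line lost) [OR] = 1 − (1−0.15) × (1−0.38) × (1−0.32) = 0.641640
P(Cylinder backup lost) [OR] = 1 − (1−0.32) × (1−0.08) = 0.374400
P(Breathing circuit lost) [OR] = 1 − (1−0.641640) × (1−0.374400) × (1−0.45) = 0.876695
P(Vaporizer chain lost) [AND] = 0.23 × 0.40 × 0.39 = 0.035880
P(O2 supply down) [OR] = 1 − (1−0.21) × (1−0.15) × (1−0.02) = 0.341930
P(Pipeline path inoperative) [OR] = 1 − (1−0.035880) × (1−0.13) × (1−0.341930) = 0.448021
P(Scavenge line 2 lost) [AND] = 0.13 × 0.43 = 0.055900
P(Cylinder backup 2 unavailable) [AND] = 0.055900 × 0.42 × 0.13 = 0.003052
P(Anesthesia gas delivery interrupted) [OR] = 1 − (1−0.876695) × (1−0.448021) × (1−0.003052) = 0.932146
Rounded to 4 decimal places: P(Anesthesia gas delivery interrupted) ≈ 0.9321.

0.9321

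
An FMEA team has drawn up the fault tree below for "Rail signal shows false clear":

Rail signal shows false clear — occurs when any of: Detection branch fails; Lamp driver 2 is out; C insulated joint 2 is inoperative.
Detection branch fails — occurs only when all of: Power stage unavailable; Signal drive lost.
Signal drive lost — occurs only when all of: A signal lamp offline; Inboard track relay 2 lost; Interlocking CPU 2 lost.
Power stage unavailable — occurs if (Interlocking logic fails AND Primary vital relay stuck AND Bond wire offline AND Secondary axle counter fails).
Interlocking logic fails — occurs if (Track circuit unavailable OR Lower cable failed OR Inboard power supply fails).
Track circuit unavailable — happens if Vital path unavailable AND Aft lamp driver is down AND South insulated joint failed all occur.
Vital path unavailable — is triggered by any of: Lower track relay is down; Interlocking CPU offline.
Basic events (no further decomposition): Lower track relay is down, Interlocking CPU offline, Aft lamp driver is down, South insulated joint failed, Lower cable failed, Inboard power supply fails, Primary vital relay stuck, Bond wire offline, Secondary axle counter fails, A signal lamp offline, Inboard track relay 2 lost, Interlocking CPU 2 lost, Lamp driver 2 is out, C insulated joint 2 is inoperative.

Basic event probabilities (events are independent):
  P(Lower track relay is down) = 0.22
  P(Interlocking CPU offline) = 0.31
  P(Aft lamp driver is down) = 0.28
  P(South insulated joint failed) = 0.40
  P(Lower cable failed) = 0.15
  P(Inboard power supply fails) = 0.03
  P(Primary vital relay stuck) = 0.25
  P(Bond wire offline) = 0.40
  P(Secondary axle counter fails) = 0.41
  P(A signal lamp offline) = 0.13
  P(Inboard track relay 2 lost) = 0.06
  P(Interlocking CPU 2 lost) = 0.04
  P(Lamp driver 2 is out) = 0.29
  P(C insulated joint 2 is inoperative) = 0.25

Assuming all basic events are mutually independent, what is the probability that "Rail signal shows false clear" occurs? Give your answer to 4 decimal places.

P(Vital path unavailable) [OR] = 1 − (1−0.22) × (1−0.31) = 0.461800
P(Track circuit unavailable) [AND] = 0.461800 × 0.28 × 0.40 = 0.051722
P(Interlocking logic fails) [OR] = 1 − (1−0.051722) × (1−0.15) × (1−0.03) = 0.218145
P(Power stage unavailable) [AND] = 0.218145 × 0.25 × 0.40 × 0.41 = 0.008944
P(Signal drive lost) [AND] = 0.13 × 0.06 × 0.04 = 0.000312
P(Detection branch fails) [AND] = 0.008944 × 0.000312 = 0.000003
P(Rail signal shows false clear) [OR] = 1 − (1−0.000003) × (1−0.29) × (1−0.25) = 0.467502
Rounded to 4 decimal places: P(Rail signal shows false clear) ≈ 0.4675.

0.4675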